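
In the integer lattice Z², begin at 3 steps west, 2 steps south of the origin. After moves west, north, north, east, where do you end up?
(-3, 0)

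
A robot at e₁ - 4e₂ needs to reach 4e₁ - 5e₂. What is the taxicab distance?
4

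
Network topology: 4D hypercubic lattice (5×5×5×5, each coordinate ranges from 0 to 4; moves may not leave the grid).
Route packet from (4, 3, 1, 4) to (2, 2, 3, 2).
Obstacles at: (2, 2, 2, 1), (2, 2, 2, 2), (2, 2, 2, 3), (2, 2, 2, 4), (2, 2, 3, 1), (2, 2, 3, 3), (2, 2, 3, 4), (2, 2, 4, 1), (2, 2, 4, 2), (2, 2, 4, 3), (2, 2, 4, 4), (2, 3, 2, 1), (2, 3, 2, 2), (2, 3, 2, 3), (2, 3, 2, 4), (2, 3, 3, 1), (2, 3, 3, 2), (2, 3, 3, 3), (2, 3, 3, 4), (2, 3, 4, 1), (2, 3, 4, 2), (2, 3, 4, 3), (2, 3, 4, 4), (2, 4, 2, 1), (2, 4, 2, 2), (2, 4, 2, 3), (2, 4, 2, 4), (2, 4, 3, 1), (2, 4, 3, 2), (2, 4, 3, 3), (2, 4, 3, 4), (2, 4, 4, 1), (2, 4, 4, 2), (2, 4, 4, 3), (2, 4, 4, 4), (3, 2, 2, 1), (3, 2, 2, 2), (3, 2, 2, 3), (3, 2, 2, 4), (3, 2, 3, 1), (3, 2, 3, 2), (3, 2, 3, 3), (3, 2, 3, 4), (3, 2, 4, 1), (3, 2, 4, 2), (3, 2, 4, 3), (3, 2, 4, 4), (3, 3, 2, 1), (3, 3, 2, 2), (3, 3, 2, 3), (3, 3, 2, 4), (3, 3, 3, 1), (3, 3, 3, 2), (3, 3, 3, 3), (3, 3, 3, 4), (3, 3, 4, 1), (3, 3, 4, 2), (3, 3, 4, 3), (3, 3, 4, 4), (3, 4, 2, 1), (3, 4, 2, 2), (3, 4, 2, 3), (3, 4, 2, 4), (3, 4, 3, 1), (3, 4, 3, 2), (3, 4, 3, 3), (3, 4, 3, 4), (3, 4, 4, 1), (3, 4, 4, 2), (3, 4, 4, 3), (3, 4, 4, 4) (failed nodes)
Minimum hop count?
9
(one shortest path: (4, 3, 1, 4) → (3, 3, 1, 4) → (2, 3, 1, 4) → (1, 3, 1, 4) → (1, 2, 1, 4) → (1, 2, 2, 4) → (1, 2, 3, 4) → (1, 2, 3, 3) → (1, 2, 3, 2) → (2, 2, 3, 2))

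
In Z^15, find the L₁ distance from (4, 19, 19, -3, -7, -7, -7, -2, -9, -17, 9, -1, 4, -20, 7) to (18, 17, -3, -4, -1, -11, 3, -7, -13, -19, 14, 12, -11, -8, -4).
126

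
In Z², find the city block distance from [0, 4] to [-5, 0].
9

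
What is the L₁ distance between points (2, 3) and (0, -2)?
7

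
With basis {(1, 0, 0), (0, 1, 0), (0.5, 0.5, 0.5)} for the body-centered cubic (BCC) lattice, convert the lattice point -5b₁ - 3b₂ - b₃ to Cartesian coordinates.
(-5.5, -3.5, -0.5)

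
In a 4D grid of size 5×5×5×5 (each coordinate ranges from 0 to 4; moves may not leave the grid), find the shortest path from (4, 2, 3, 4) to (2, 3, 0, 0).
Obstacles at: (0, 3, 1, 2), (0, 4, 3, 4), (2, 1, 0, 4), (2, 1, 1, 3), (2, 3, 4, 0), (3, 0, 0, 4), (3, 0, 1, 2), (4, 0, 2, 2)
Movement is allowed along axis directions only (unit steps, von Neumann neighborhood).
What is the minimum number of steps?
10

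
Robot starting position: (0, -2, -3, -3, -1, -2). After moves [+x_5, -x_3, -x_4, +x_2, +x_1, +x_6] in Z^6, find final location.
(1, -1, -4, -4, 0, -1)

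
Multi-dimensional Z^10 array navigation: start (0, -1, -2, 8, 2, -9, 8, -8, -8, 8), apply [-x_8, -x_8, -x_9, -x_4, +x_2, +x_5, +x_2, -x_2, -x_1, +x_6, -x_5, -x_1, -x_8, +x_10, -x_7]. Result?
(-2, 0, -2, 7, 2, -8, 7, -11, -9, 9)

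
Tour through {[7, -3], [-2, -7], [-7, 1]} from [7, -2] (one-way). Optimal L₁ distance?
27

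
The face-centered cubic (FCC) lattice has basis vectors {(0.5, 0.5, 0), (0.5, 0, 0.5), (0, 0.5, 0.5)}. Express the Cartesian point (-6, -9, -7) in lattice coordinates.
-8b₁ - 4b₂ - 10b₃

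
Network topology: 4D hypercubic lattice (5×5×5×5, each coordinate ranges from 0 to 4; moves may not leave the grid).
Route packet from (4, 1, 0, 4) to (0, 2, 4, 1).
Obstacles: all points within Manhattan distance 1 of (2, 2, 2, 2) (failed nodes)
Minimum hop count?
12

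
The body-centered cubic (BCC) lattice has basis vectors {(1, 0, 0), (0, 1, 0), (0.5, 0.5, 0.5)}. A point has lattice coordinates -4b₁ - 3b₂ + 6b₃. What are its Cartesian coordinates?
(-1, 0, 3)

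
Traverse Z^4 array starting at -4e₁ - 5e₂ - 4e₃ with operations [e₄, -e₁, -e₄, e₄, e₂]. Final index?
(-5, -4, -4, 1)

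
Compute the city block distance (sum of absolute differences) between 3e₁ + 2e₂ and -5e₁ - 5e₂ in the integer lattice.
15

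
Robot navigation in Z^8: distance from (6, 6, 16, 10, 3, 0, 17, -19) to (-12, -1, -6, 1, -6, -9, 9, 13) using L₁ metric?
114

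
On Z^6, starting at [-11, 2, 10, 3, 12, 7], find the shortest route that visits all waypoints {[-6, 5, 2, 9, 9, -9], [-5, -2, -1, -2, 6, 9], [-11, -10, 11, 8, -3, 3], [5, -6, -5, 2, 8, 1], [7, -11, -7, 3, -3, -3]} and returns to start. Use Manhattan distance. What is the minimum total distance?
226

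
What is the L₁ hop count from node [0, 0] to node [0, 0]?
0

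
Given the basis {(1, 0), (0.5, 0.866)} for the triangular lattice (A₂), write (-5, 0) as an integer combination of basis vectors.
-5b₁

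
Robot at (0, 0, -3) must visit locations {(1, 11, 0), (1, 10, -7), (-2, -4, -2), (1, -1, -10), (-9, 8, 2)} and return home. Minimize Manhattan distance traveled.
76
(one optimal route: (0, 0, -3) → (-2, -4, -2) → (-9, 8, 2) → (1, 11, 0) → (1, 10, -7) → (1, -1, -10) → (0, 0, -3))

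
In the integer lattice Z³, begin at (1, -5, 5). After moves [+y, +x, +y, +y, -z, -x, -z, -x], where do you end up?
(0, -2, 3)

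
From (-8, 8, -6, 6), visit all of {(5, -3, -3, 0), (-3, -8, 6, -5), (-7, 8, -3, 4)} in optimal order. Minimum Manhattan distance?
60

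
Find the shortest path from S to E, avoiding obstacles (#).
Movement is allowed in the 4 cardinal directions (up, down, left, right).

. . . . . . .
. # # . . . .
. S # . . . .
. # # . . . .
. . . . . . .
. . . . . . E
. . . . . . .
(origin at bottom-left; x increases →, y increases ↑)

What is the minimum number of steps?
10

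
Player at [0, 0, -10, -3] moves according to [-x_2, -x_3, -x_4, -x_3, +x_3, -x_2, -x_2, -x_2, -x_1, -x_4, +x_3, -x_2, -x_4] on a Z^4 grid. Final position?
(-1, -5, -10, -6)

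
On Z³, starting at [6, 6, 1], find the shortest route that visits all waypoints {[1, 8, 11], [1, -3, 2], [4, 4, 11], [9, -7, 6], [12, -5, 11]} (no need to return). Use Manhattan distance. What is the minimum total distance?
65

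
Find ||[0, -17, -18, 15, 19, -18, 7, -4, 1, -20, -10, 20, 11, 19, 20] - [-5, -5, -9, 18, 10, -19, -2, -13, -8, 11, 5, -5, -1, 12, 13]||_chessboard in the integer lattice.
31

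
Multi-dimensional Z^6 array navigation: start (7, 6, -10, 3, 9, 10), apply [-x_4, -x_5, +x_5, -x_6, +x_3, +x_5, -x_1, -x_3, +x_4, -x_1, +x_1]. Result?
(6, 6, -10, 3, 10, 9)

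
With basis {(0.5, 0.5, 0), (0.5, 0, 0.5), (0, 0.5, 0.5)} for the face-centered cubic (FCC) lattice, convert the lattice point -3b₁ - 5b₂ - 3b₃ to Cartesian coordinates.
(-4, -3, -4)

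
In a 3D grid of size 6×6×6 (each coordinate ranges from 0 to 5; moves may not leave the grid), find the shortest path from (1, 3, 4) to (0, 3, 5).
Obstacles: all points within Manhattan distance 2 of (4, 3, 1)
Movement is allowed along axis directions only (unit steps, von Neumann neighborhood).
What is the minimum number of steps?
2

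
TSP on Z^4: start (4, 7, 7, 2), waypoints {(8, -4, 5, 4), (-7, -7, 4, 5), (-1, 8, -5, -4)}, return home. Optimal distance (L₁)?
102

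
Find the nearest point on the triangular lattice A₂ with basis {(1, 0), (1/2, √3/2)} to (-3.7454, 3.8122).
(-4, 3.464)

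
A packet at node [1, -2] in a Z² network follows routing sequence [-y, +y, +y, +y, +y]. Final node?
(1, 1)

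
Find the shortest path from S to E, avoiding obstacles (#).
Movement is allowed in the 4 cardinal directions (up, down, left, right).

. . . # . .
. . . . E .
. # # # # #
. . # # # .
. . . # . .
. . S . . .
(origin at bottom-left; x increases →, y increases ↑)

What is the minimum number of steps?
10
(one shortest path: (2, 0) → (1, 0) → (0, 0) → (0, 1) → (0, 2) → (0, 3) → (0, 4) → (1, 4) → (2, 4) → (3, 4) → (4, 4))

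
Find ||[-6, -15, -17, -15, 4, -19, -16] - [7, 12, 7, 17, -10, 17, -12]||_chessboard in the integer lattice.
36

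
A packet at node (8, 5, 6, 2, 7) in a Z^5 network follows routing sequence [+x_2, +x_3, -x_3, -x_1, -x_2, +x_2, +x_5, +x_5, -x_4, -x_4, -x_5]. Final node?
(7, 6, 6, 0, 8)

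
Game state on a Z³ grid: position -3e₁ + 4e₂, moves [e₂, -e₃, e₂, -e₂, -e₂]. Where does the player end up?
(-3, 4, -1)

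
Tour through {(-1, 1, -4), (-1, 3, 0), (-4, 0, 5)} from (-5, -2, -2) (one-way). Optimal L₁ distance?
26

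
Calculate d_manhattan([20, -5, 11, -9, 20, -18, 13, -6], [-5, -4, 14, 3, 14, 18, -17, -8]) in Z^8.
115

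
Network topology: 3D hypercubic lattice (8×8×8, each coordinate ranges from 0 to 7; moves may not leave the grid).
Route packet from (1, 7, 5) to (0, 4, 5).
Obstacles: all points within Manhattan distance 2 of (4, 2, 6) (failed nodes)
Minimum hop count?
4
(one shortest path: (1, 7, 5) → (0, 7, 5) → (0, 6, 5) → (0, 5, 5) → (0, 4, 5))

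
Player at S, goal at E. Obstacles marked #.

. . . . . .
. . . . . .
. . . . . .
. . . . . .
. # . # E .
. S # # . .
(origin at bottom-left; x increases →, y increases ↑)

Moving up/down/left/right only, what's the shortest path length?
8
(one shortest path: (1, 0) → (0, 0) → (0, 1) → (0, 2) → (1, 2) → (2, 2) → (3, 2) → (4, 2) → (4, 1))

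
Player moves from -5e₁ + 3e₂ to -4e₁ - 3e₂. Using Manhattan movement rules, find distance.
7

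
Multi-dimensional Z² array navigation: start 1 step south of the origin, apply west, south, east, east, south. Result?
(1, -3)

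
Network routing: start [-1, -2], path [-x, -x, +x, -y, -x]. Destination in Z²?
(-3, -3)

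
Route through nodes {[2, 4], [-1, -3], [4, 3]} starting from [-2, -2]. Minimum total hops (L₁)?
15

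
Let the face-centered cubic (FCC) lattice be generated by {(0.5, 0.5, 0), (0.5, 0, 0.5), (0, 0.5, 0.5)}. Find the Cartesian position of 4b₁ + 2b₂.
(3, 2, 1)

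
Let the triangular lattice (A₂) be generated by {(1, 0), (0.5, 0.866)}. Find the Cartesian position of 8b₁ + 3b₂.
(9.5, 2.598)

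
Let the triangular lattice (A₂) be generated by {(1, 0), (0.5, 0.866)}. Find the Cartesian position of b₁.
(1, 0)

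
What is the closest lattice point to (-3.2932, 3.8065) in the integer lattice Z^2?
(-3, 4)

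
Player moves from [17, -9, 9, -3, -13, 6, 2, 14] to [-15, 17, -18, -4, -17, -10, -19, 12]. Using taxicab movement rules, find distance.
129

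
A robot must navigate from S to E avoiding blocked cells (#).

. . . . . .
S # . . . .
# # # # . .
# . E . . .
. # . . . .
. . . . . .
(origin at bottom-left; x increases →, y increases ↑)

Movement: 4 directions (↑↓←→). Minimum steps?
10
(one shortest path: (0, 4) → (0, 5) → (1, 5) → (2, 5) → (3, 5) → (4, 5) → (4, 4) → (4, 3) → (4, 2) → (3, 2) → (2, 2))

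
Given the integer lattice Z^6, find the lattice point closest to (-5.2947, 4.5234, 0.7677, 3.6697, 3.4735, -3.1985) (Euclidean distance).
(-5, 5, 1, 4, 3, -3)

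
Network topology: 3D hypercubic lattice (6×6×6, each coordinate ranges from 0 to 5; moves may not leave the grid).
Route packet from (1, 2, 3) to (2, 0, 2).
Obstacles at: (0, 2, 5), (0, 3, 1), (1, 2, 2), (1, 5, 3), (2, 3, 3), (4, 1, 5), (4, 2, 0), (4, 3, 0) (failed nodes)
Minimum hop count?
4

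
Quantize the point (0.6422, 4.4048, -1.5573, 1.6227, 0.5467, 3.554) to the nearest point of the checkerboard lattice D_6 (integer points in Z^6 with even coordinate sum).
(1, 4, -2, 2, 1, 4)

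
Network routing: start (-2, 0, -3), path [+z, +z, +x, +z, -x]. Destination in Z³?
(-2, 0, 0)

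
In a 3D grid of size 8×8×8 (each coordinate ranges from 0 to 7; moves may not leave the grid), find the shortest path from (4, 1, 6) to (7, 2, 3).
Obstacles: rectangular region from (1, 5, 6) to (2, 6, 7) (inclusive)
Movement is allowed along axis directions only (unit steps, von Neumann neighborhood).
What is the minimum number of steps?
7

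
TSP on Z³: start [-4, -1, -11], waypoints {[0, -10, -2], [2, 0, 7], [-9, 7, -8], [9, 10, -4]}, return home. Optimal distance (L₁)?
112
(one optimal route: (-4, -1, -11) → (0, -10, -2) → (2, 0, 7) → (9, 10, -4) → (-9, 7, -8) → (-4, -1, -11))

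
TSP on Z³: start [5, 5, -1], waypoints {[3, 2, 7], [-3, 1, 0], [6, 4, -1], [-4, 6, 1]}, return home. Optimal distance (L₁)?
48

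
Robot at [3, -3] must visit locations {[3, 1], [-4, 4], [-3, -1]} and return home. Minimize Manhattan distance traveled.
28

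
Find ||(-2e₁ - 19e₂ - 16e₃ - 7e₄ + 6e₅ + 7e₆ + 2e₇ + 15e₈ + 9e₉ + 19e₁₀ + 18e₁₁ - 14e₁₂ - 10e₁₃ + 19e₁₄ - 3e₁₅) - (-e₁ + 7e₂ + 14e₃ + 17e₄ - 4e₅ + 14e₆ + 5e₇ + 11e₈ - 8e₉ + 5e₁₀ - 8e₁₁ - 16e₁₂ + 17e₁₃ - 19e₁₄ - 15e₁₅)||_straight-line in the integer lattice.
76.2168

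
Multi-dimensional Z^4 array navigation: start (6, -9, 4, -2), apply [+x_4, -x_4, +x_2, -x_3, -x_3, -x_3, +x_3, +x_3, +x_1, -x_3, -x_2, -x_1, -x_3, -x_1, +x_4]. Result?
(5, -9, 1, -1)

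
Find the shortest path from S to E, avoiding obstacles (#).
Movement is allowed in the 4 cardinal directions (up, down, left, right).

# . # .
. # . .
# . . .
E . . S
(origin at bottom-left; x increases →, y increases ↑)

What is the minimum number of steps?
3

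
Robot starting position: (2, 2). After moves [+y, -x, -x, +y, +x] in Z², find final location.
(1, 4)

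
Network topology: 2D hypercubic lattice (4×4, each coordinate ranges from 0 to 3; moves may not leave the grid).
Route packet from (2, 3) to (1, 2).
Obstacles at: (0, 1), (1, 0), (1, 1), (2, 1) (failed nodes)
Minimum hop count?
2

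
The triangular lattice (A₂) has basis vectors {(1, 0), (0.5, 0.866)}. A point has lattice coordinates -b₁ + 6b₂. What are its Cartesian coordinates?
(2, 5.196)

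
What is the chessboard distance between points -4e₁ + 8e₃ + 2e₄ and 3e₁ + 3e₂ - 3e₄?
8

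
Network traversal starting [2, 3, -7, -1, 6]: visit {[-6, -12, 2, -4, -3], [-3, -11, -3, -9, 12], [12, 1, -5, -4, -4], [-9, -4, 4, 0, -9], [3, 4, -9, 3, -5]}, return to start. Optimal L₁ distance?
176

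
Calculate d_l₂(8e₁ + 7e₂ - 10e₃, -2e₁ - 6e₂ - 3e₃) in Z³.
17.8326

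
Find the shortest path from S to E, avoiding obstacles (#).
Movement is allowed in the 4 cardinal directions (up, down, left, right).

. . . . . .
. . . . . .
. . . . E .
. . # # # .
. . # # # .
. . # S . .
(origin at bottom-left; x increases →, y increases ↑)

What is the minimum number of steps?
6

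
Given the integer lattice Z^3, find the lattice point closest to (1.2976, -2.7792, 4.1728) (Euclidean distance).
(1, -3, 4)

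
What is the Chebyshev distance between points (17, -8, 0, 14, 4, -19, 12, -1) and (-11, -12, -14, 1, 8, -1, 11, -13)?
28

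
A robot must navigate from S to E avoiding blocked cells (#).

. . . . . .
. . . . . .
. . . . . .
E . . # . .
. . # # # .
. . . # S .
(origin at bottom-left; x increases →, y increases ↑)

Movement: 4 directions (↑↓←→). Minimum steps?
10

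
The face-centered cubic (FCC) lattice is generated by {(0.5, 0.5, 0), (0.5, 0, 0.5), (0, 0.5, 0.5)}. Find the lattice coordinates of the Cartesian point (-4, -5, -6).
-3b₁ - 5b₂ - 7b₃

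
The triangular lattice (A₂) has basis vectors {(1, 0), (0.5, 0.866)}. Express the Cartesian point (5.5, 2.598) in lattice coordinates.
4b₁ + 3b₂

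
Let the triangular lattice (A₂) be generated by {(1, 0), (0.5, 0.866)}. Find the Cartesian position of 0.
(0, 0)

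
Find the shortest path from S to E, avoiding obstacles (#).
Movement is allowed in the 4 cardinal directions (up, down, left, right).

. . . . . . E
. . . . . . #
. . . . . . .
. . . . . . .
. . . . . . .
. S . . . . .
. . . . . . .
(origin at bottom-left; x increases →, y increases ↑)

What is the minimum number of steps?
10
(one shortest path: (1, 1) → (2, 1) → (3, 1) → (4, 1) → (5, 1) → (5, 2) → (5, 3) → (5, 4) → (5, 5) → (5, 6) → (6, 6))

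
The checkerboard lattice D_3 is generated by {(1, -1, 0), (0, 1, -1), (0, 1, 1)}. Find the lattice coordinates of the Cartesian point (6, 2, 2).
6b₁ + 3b₂ + 5b₃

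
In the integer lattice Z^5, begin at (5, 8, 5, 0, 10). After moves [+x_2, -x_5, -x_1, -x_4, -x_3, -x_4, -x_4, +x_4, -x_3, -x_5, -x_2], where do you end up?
(4, 8, 3, -2, 8)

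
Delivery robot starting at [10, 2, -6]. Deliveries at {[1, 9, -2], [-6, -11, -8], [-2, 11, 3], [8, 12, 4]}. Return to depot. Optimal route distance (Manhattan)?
108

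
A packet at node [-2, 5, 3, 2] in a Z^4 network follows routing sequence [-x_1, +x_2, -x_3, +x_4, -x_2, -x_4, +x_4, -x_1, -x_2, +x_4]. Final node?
(-4, 4, 2, 4)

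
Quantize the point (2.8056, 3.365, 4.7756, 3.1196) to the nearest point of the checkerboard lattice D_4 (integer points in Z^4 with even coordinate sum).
(3, 3, 5, 3)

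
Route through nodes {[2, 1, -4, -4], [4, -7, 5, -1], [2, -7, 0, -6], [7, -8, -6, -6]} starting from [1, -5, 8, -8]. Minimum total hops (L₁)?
57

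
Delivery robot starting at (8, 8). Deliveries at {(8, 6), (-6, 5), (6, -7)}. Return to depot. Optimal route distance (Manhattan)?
58
(one optimal route: (8, 8) → (8, 6) → (-6, 5) → (6, -7) → (8, 8))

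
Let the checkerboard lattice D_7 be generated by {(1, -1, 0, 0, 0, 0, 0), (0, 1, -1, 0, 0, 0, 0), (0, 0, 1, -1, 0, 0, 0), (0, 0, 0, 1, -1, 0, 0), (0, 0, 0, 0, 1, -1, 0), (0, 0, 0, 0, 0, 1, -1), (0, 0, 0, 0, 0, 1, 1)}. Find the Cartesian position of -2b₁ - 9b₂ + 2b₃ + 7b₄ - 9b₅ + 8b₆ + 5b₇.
(-2, -7, 11, 5, -16, 22, -3)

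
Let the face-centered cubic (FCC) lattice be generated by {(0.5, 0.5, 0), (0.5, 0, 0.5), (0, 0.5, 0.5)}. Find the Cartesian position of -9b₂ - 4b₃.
(-4.5, -2, -6.5)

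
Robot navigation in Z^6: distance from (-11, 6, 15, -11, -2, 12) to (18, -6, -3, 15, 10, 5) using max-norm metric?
29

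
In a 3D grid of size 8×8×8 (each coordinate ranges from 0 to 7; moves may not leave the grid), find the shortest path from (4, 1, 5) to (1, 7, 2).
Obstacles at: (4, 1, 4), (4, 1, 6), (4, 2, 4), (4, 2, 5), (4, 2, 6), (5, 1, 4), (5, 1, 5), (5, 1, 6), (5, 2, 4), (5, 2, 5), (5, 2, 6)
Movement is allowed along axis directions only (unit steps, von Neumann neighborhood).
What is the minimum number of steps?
12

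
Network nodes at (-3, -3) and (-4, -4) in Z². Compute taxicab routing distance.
2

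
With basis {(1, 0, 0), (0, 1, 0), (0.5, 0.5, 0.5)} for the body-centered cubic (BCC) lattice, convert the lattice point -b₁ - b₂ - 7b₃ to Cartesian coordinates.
(-4.5, -4.5, -3.5)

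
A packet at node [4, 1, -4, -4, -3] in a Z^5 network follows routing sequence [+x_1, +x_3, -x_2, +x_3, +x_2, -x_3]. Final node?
(5, 1, -3, -4, -3)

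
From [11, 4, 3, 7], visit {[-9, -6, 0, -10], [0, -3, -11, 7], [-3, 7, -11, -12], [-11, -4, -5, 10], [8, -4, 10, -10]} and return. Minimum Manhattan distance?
190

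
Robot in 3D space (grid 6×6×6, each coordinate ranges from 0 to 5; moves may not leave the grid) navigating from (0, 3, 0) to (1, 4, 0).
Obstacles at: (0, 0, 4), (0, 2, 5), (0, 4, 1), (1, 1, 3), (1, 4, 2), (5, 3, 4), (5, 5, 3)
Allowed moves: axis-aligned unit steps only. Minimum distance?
2
(one shortest path: (0, 3, 0) → (1, 3, 0) → (1, 4, 0))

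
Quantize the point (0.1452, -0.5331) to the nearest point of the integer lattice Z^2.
(0, -1)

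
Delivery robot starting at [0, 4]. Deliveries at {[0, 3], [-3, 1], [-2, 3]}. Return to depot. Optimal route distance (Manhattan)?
12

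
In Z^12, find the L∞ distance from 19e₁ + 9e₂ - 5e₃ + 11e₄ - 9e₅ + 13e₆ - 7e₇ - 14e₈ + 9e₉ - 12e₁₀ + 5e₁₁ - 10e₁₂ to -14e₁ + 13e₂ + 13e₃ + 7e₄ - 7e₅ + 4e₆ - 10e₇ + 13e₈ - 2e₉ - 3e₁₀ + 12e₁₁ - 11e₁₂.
33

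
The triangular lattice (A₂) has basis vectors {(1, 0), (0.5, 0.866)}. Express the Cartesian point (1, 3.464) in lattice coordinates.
-b₁ + 4b₂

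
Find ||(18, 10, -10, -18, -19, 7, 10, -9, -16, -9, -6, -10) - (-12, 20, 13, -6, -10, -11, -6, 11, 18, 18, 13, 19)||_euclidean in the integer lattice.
76.2955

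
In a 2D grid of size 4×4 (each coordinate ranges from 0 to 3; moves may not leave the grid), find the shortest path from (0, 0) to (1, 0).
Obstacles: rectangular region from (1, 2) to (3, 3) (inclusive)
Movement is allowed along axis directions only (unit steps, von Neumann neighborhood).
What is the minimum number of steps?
1
(one shortest path: (0, 0) → (1, 0))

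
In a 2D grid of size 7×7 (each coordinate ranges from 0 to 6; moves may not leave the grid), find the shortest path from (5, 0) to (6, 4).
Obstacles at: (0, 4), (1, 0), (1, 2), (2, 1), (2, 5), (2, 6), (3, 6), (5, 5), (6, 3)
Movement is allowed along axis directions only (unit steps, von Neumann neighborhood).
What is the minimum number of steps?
5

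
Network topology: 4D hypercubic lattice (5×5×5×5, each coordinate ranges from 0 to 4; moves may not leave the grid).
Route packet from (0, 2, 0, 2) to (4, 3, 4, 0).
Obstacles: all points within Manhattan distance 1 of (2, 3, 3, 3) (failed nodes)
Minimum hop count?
11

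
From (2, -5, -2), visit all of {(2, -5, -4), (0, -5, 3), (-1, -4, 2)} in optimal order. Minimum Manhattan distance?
14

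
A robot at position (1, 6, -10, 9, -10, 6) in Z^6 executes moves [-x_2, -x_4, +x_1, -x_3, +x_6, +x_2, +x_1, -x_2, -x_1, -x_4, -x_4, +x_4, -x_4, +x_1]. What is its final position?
(3, 5, -11, 6, -10, 7)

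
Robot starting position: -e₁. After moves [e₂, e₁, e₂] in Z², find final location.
(0, 2)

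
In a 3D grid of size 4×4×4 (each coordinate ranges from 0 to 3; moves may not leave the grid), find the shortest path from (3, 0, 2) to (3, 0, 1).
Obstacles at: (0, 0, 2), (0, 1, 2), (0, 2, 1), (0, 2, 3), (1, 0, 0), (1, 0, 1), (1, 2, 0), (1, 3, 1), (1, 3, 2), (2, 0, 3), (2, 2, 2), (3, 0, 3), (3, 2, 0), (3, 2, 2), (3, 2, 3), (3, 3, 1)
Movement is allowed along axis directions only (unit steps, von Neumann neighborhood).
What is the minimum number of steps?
1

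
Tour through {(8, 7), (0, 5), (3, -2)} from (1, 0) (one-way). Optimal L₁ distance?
24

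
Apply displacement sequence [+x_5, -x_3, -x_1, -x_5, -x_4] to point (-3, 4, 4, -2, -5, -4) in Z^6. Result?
(-4, 4, 3, -3, -5, -4)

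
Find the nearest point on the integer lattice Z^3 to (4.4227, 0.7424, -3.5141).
(4, 1, -4)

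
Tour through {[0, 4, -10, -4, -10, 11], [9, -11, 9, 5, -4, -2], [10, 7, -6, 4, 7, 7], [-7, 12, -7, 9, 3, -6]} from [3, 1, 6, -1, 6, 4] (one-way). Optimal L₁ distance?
204
(one optimal route: (3, 1, 6, -1, 6, 4) → (9, -11, 9, 5, -4, -2) → (10, 7, -6, 4, 7, 7) → (-7, 12, -7, 9, 3, -6) → (0, 4, -10, -4, -10, 11))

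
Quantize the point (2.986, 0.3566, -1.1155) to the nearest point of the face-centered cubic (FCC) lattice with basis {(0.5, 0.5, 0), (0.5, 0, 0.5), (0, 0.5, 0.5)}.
(3, 0, -1)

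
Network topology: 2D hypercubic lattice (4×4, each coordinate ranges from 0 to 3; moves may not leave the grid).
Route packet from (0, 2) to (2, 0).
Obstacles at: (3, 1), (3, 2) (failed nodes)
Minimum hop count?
4
(one shortest path: (0, 2) → (1, 2) → (2, 2) → (2, 1) → (2, 0))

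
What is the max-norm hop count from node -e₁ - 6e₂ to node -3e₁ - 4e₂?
2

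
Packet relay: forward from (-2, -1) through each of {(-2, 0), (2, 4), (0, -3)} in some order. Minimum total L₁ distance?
15
(one optimal route: (-2, -1) → (-2, 0) → (0, -3) → (2, 4))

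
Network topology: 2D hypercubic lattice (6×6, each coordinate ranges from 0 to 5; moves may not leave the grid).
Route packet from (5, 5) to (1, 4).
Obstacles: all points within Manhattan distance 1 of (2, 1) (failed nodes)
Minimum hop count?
5
(one shortest path: (5, 5) → (4, 5) → (3, 5) → (2, 5) → (1, 5) → (1, 4))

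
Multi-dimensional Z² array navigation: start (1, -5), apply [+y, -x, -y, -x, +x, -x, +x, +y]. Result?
(0, -4)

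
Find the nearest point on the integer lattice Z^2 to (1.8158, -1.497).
(2, -1)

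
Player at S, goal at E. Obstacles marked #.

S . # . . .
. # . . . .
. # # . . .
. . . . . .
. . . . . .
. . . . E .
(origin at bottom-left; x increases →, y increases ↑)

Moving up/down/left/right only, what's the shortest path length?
9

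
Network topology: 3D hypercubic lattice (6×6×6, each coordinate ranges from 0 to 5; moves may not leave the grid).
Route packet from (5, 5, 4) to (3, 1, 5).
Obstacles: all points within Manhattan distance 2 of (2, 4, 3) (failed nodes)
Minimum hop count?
7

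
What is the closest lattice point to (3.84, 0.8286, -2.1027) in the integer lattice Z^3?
(4, 1, -2)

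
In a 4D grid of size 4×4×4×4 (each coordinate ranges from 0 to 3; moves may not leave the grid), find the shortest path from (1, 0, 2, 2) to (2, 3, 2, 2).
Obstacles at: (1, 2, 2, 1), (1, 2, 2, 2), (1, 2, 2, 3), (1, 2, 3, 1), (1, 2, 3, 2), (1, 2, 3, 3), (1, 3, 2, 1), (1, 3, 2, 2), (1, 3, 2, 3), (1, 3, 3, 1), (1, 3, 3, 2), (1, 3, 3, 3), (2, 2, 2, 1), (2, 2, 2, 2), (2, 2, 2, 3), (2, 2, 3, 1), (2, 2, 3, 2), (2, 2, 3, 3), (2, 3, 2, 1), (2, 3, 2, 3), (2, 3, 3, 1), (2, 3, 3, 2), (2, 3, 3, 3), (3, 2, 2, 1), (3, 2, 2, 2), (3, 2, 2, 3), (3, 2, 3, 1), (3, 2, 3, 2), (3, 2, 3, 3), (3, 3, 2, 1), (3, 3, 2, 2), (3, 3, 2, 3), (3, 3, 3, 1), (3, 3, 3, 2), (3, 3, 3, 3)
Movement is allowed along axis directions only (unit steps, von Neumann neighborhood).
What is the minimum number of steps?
6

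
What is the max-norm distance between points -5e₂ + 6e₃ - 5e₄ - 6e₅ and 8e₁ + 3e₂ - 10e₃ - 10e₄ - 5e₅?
16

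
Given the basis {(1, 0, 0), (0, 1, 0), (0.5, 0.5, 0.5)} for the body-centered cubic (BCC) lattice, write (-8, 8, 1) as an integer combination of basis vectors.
-9b₁ + 7b₂ + 2b₃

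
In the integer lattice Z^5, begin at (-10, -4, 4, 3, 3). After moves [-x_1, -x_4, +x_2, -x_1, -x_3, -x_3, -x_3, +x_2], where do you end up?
(-12, -2, 1, 2, 3)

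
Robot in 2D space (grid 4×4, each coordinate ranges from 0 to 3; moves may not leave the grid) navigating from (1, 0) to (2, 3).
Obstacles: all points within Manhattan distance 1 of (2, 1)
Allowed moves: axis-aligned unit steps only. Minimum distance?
6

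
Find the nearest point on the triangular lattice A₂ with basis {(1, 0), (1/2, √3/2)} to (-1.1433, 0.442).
(-1, 0)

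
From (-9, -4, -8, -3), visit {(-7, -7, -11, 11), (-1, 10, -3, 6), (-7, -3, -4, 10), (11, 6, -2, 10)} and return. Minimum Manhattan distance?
120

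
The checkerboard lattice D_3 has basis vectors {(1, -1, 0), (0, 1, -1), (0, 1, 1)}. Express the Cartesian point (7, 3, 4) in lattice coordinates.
7b₁ + 3b₂ + 7b₃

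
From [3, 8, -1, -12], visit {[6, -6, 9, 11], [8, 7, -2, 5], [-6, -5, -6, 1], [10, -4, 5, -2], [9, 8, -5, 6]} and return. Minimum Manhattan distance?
160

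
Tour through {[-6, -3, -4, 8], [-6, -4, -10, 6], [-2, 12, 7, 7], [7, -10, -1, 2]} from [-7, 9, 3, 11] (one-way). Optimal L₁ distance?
88
(one optimal route: (-7, 9, 3, 11) → (-2, 12, 7, 7) → (-6, -3, -4, 8) → (-6, -4, -10, 6) → (7, -10, -1, 2))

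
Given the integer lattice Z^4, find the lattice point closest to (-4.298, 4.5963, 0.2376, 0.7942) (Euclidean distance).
(-4, 5, 0, 1)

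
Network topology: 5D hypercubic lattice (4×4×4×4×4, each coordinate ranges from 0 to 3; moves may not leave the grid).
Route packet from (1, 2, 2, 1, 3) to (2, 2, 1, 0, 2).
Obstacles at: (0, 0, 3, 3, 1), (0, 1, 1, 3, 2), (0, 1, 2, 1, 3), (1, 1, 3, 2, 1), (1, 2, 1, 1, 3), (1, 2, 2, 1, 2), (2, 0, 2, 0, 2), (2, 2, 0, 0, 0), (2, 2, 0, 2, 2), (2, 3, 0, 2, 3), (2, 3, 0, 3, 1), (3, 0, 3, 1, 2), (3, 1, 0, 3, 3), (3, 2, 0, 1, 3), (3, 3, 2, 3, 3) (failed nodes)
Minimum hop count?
4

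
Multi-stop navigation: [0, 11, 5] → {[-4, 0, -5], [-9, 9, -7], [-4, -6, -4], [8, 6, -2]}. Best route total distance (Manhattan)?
68
(one optimal route: (0, 11, 5) → (8, 6, -2) → (-9, 9, -7) → (-4, 0, -5) → (-4, -6, -4))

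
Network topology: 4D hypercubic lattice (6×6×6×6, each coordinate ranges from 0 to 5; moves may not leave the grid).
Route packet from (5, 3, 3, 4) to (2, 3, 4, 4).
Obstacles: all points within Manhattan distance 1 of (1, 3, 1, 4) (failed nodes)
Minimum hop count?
4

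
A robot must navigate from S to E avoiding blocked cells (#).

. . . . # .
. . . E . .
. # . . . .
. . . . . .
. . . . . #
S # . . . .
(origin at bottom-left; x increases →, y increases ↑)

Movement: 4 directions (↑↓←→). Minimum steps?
7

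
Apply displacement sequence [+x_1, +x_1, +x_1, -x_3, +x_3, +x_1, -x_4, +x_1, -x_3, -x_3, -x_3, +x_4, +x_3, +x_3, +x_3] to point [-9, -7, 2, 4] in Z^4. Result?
(-4, -7, 2, 4)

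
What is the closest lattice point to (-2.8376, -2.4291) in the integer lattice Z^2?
(-3, -2)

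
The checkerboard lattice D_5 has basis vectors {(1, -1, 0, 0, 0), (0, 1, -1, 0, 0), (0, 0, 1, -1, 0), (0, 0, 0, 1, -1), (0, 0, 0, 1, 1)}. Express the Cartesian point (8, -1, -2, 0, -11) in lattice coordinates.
8b₁ + 7b₂ + 5b₃ + 8b₄ - 3b₅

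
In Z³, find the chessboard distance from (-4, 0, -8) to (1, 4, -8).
5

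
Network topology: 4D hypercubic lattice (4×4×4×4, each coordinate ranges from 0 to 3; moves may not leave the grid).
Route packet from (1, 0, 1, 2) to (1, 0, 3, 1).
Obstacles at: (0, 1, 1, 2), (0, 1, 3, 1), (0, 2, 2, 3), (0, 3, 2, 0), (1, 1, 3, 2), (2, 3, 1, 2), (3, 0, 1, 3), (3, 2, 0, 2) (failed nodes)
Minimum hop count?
3
(one shortest path: (1, 0, 1, 2) → (1, 0, 2, 2) → (1, 0, 3, 2) → (1, 0, 3, 1))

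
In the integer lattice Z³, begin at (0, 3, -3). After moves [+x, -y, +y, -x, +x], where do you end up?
(1, 3, -3)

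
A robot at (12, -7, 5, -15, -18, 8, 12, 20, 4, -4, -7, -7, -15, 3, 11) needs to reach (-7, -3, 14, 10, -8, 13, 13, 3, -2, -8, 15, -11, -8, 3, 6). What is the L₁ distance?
138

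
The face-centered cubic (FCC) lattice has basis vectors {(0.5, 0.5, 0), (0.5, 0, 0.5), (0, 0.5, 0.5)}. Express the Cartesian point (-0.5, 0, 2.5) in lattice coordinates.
-3b₁ + 2b₂ + 3b₃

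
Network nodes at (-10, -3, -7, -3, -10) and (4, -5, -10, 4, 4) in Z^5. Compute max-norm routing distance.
14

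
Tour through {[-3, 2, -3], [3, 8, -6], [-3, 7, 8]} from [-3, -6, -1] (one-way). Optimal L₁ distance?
46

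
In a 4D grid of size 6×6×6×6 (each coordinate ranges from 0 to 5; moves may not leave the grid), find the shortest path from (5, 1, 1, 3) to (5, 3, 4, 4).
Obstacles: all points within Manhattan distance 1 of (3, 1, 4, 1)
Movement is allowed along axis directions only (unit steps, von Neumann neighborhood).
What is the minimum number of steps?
6
(one shortest path: (5, 1, 1, 3) → (5, 2, 1, 3) → (5, 3, 1, 3) → (5, 3, 2, 3) → (5, 3, 3, 3) → (5, 3, 4, 3) → (5, 3, 4, 4))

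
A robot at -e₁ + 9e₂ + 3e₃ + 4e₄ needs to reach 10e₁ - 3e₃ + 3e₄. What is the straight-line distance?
15.4596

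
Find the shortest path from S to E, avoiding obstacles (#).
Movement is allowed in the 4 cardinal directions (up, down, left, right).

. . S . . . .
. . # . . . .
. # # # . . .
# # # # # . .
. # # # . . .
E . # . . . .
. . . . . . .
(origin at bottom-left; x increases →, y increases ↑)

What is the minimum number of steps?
15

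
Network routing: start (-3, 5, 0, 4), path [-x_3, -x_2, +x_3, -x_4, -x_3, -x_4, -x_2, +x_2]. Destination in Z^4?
(-3, 4, -1, 2)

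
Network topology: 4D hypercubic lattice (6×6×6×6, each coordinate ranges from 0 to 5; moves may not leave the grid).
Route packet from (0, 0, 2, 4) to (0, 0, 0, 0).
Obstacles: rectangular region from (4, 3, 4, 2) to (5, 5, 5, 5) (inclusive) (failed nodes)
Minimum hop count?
6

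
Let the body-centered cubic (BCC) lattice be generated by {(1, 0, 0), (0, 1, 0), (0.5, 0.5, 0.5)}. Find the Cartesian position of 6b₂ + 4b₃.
(2, 8, 2)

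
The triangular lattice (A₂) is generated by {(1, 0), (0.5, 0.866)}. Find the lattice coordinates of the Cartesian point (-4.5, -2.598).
-3b₁ - 3b₂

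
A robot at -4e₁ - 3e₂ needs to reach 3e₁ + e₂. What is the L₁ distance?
11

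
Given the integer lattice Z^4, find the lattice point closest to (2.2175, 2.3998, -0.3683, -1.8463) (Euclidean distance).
(2, 2, 0, -2)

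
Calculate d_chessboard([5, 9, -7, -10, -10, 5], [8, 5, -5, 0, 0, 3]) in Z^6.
10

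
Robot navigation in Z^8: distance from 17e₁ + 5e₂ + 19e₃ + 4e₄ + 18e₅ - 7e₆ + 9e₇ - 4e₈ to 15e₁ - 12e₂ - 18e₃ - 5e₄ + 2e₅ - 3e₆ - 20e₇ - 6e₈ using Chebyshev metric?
37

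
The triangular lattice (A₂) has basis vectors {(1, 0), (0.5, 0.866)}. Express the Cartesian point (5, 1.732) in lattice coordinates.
4b₁ + 2b₂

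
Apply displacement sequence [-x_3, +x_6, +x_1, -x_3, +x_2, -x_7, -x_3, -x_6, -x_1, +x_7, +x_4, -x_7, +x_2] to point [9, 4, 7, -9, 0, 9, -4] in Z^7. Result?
(9, 6, 4, -8, 0, 9, -5)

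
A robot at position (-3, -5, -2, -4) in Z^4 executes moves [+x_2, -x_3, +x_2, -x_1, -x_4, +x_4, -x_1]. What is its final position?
(-5, -3, -3, -4)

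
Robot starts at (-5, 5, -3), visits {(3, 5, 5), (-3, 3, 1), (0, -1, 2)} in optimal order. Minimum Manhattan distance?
28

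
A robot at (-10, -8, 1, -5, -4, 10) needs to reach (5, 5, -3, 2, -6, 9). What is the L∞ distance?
15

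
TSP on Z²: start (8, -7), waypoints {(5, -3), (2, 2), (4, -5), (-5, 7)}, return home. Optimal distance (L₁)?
54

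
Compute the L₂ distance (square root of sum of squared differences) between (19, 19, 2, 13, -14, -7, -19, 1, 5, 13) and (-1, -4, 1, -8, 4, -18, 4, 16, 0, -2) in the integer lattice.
53.1037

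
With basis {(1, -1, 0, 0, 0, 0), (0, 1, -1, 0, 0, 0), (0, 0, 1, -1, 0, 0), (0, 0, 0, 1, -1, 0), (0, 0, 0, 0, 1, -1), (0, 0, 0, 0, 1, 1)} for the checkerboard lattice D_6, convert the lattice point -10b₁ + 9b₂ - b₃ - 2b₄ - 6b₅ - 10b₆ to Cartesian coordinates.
(-10, 19, -10, -1, -14, -4)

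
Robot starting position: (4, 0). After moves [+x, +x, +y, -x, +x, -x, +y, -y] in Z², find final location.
(5, 1)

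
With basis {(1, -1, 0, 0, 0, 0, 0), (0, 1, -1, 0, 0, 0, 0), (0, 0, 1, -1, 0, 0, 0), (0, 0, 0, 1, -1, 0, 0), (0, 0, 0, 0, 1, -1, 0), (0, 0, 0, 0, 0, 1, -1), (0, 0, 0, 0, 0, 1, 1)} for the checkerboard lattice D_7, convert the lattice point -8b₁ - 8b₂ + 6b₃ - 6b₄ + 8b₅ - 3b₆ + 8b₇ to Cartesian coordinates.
(-8, 0, 14, -12, 14, -3, 11)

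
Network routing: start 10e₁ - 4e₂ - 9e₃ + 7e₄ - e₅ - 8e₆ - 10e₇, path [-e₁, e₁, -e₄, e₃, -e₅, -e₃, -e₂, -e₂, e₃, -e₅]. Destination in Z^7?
(10, -6, -8, 6, -3, -8, -10)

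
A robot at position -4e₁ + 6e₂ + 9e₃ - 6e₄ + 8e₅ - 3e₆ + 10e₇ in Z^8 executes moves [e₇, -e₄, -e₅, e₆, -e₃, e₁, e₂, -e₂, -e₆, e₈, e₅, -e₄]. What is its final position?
(-3, 6, 8, -8, 8, -3, 11, 1)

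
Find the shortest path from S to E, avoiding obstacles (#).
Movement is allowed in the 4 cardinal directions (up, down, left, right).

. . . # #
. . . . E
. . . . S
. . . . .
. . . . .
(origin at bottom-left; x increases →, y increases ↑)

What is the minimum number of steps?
1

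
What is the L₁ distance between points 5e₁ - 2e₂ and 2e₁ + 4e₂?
9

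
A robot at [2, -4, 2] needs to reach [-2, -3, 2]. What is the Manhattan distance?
5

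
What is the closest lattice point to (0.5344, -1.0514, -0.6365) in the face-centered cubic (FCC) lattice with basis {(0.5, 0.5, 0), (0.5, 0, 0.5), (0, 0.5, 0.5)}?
(0.5, -1, -0.5)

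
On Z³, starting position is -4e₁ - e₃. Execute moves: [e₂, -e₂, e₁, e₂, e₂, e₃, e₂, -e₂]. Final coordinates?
(-3, 2, 0)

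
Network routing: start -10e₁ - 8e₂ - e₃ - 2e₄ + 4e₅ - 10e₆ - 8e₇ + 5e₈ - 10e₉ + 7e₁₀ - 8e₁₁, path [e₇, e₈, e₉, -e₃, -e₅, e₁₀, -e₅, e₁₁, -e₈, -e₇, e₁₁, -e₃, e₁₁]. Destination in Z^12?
(-10, -8, -3, -2, 2, -10, -8, 5, -9, 8, -5, 0)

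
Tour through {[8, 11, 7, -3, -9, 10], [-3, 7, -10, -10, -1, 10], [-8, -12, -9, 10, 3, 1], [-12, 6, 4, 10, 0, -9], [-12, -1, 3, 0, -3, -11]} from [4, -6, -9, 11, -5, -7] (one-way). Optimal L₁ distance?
216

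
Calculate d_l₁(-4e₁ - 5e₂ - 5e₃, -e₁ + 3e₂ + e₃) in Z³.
17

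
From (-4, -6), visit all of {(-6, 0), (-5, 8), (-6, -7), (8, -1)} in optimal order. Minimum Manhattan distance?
41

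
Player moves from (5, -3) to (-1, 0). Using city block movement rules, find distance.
9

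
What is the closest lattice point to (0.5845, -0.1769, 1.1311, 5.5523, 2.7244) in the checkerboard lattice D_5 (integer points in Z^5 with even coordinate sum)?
(1, 0, 1, 5, 3)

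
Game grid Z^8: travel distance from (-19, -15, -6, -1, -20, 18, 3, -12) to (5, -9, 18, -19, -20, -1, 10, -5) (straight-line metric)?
44.3959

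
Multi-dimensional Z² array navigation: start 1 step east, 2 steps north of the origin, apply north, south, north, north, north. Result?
(1, 5)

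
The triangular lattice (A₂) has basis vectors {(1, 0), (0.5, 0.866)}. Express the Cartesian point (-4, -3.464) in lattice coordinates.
-2b₁ - 4b₂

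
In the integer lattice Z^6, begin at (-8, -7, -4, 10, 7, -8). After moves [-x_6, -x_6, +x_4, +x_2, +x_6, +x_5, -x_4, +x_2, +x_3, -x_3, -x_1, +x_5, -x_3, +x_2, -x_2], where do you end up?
(-9, -5, -5, 10, 9, -9)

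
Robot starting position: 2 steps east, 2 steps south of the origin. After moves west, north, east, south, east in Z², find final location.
(3, -2)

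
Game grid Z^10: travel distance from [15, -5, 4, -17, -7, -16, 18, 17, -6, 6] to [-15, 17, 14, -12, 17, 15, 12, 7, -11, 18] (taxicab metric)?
155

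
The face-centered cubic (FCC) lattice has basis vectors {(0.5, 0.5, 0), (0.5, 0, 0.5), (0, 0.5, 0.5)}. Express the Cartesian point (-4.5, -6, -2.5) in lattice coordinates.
-8b₁ - b₂ - 4b₃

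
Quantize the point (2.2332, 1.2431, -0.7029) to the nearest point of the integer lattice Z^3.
(2, 1, -1)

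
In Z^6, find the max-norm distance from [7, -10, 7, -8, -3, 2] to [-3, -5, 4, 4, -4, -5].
12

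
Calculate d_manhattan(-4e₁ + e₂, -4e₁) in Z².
1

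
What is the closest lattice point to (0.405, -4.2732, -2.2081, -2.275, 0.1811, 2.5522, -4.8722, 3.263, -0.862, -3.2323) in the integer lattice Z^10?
(0, -4, -2, -2, 0, 3, -5, 3, -1, -3)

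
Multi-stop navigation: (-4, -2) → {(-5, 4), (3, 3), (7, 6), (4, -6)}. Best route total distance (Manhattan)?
38
(one optimal route: (-4, -2) → (-5, 4) → (3, 3) → (7, 6) → (4, -6))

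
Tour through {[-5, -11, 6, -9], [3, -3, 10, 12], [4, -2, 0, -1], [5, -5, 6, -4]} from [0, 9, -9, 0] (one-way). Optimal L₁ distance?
95
(one optimal route: (0, 9, -9, 0) → (4, -2, 0, -1) → (3, -3, 10, 12) → (5, -5, 6, -4) → (-5, -11, 6, -9))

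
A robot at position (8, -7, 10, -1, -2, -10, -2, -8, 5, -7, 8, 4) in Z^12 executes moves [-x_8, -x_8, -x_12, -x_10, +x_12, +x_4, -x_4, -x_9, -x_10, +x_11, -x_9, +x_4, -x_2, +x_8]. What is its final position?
(8, -8, 10, 0, -2, -10, -2, -9, 3, -9, 9, 4)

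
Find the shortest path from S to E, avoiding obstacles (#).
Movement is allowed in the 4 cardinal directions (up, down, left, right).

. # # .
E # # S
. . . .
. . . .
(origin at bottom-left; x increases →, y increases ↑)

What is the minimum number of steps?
5
(one shortest path: (3, 2) → (3, 1) → (2, 1) → (1, 1) → (0, 1) → (0, 2))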